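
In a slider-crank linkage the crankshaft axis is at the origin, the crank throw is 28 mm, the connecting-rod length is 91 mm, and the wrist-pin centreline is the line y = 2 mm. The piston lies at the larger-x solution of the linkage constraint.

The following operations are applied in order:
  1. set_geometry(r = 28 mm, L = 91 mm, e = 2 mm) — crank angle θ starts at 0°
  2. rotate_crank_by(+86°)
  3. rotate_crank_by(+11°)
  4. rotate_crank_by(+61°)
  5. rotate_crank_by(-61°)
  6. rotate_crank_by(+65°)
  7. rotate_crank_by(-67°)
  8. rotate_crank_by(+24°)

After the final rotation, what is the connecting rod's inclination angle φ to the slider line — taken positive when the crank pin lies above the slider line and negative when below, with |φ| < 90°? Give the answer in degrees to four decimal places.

14.3081

set_geometry: r = 28 mm, L = 91 mm, e = 2 mm; θ ← 0°
rotate_crank_by(+86°): θ ← 0° +86° = 86°
rotate_crank_by(+11°): θ ← 86° +11° = 97°
rotate_crank_by(+61°): θ ← 97° +61° = 158°
rotate_crank_by(-61°): θ ← 158° -61° = 97°
rotate_crank_by(+65°): θ ← 97° +65° = 162°
rotate_crank_by(-67°): θ ← 162° -67° = 95°
rotate_crank_by(+24°): θ ← 95° +24° = 119°
crank pin P = (r cos θ, r sin θ) = (-13.574669, 24.489352)
h = r sin θ − e = 24.489352 − 2 = 22.489352
sin φ = h / L = 22.489352 / 91 = 0.24713573
φ = arcsin(0.24713573) = 14.308084°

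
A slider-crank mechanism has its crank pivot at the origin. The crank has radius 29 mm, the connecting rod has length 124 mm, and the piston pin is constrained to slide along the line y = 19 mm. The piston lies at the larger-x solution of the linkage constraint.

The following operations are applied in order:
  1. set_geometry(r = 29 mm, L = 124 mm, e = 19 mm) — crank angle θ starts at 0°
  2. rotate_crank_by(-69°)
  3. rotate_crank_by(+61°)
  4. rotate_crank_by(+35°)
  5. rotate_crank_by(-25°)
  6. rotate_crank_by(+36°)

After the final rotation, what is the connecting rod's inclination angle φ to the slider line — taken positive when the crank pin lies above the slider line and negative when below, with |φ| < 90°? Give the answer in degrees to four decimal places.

-0.5294

set_geometry: r = 29 mm, L = 124 mm, e = 19 mm; θ ← 0°
rotate_crank_by(-69°): θ ← 0° -69° = -69°
rotate_crank_by(+61°): θ ← -69° +61° = -8°
rotate_crank_by(+35°): θ ← -8° +35° = 27°
rotate_crank_by(-25°): θ ← 27° -25° = 2°
rotate_crank_by(+36°): θ ← 2° +36° = 38°
crank pin P = (r cos θ, r sin θ) = (22.852312, 17.854183)
h = r sin θ − e = 17.854183 − 19 = -1.145817
sin φ = h / L = -1.145817 / 124 = -0.00924046
φ = arcsin(-0.00924046) = -0.529447°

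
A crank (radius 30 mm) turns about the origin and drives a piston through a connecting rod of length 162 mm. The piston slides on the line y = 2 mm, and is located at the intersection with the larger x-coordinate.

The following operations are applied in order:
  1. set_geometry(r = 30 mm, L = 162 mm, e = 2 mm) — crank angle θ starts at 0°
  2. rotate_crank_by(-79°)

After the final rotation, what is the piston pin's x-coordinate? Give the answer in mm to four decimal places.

set_geometry: r = 30 mm, L = 162 mm, e = 2 mm; θ ← 0°
rotate_crank_by(-79°): θ ← 0° -79° = -79°
crank pin P = (r cos θ, r sin θ) = (5.724270, -29.448816)
h = r sin θ − e = -29.448816 − 2 = -31.448816
x = r cos θ + √(L² − h²) = 5.724270 + √(26244.0 − 989.0280) = 5.724270 + 158.918130 = 164.642400

164.6424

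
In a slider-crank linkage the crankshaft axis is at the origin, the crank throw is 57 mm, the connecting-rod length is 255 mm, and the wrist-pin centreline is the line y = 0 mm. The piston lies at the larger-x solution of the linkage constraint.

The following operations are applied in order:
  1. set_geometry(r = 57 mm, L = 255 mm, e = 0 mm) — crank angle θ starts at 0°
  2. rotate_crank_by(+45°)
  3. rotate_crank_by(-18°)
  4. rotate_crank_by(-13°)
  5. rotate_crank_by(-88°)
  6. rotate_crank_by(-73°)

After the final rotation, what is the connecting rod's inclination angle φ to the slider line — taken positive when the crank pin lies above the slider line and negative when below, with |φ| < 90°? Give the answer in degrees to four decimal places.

-6.9927

set_geometry: r = 57 mm, L = 255 mm, e = 0 mm; θ ← 0°
rotate_crank_by(+45°): θ ← 0° +45° = 45°
rotate_crank_by(-18°): θ ← 45° -18° = 27°
rotate_crank_by(-13°): θ ← 27° -13° = 14°
rotate_crank_by(-88°): θ ← 14° -88° = -74°
rotate_crank_by(-73°): θ ← -74° -73° = -147°
crank pin P = (r cos θ, r sin θ) = (-47.804222, -31.044425)
h = r sin θ − e = -31.044425 − 0 = -31.044425
sin φ = h / L = -31.044425 / 255 = -0.12174284
φ = arcsin(-0.12174284) = -6.992698°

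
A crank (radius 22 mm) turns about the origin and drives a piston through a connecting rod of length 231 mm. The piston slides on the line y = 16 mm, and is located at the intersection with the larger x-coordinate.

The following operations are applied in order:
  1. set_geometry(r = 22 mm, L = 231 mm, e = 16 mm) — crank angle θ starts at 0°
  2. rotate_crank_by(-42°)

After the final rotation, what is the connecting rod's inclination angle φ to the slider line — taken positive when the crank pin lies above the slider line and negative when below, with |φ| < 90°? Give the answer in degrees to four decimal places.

-7.6425

set_geometry: r = 22 mm, L = 231 mm, e = 16 mm; θ ← 0°
rotate_crank_by(-42°): θ ← 0° -42° = -42°
crank pin P = (r cos θ, r sin θ) = (16.349186, -14.720873)
h = r sin θ − e = -14.720873 − 16 = -30.720873
sin φ = h / L = -30.720873 / 231 = -0.13299079
φ = arcsin(-0.13299079) = -7.642453°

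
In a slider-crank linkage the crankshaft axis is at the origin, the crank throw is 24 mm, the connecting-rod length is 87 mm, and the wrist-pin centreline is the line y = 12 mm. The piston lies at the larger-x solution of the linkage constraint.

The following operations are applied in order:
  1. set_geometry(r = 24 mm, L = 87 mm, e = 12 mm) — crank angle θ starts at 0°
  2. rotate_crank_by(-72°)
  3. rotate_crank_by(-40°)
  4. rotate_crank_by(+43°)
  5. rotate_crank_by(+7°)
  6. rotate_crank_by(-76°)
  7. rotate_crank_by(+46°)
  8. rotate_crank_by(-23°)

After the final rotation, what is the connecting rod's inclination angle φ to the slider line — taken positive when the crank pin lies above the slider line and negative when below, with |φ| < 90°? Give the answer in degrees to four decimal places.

-22.8268

set_geometry: r = 24 mm, L = 87 mm, e = 12 mm; θ ← 0°
rotate_crank_by(-72°): θ ← 0° -72° = -72°
rotate_crank_by(-40°): θ ← -72° -40° = -112°
rotate_crank_by(+43°): θ ← -112° +43° = -69°
rotate_crank_by(+7°): θ ← -69° +7° = -62°
rotate_crank_by(-76°): θ ← -62° -76° = -138°
rotate_crank_by(+46°): θ ← -138° +46° = -92°
rotate_crank_by(-23°): θ ← -92° -23° = -115°
crank pin P = (r cos θ, r sin θ) = (-10.142838, -21.751387)
h = r sin θ − e = -21.751387 − 12 = -33.751387
sin φ = h / L = -33.751387 / 87 = -0.38794698
φ = arcsin(-0.38794698) = -22.826814°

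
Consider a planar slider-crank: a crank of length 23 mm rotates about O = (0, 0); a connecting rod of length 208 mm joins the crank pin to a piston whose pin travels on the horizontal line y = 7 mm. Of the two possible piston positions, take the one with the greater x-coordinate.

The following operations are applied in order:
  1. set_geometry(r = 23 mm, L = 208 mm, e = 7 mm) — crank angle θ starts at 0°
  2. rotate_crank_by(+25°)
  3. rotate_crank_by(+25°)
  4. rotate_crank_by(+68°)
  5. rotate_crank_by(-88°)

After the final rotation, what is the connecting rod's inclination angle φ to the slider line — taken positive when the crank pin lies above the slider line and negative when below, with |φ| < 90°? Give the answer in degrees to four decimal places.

set_geometry: r = 23 mm, L = 208 mm, e = 7 mm; θ ← 0°
rotate_crank_by(+25°): θ ← 0° +25° = 25°
rotate_crank_by(+25°): θ ← 25° +25° = 50°
rotate_crank_by(+68°): θ ← 50° +68° = 118°
rotate_crank_by(-88°): θ ← 118° -88° = 30°
crank pin P = (r cos θ, r sin θ) = (19.918584, 11.500000)
h = r sin θ − e = 11.500000 − 7 = 4.500000
sin φ = h / L = 4.500000 / 208 = 0.02163462
φ = arcsin(0.02163462) = 1.239669°

1.2397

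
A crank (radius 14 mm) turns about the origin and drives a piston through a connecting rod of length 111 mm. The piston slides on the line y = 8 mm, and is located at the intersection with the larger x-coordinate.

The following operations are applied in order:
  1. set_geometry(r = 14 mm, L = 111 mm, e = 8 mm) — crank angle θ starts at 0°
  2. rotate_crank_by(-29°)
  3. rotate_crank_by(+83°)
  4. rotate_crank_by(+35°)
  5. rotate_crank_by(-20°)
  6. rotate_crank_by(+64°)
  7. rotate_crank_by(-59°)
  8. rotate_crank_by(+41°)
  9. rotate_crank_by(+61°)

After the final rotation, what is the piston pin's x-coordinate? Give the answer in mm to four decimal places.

set_geometry: r = 14 mm, L = 111 mm, e = 8 mm; θ ← 0°
rotate_crank_by(-29°): θ ← 0° -29° = -29°
rotate_crank_by(+83°): θ ← -29° +83° = 54°
rotate_crank_by(+35°): θ ← 54° +35° = 89°
rotate_crank_by(-20°): θ ← 89° -20° = 69°
rotate_crank_by(+64°): θ ← 69° +64° = 133°
rotate_crank_by(-59°): θ ← 133° -59° = 74°
rotate_crank_by(+41°): θ ← 74° +41° = 115°
rotate_crank_by(+61°): θ ← 115° +61° = 176°
crank pin P = (r cos θ, r sin θ) = (-13.965897, 0.976591)
h = r sin θ − e = 0.976591 − 8 = -7.023409
x = r cos θ + √(L² − h²) = -13.965897 + √(12321.0 − 49.3283) = -13.965897 + 110.777578 = 96.811681

96.8117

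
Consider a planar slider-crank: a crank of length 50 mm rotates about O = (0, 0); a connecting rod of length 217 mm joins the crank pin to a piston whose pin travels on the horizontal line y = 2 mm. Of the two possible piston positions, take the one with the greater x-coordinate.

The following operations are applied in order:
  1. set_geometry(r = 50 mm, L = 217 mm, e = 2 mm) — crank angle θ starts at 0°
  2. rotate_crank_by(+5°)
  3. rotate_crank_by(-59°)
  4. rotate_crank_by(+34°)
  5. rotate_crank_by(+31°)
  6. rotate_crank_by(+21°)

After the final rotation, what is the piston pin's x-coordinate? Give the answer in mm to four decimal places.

258.0154

set_geometry: r = 50 mm, L = 217 mm, e = 2 mm; θ ← 0°
rotate_crank_by(+5°): θ ← 0° +5° = 5°
rotate_crank_by(-59°): θ ← 5° -59° = -54°
rotate_crank_by(+34°): θ ← -54° +34° = -20°
rotate_crank_by(+31°): θ ← -20° +31° = 11°
rotate_crank_by(+21°): θ ← 11° +21° = 32°
crank pin P = (r cos θ, r sin θ) = (42.402405, 26.495963)
h = r sin θ − e = 26.495963 − 2 = 24.495963
x = r cos θ + √(L² − h²) = 42.402405 + √(47089.0 − 600.0522) = 42.402405 + 215.612958 = 258.015363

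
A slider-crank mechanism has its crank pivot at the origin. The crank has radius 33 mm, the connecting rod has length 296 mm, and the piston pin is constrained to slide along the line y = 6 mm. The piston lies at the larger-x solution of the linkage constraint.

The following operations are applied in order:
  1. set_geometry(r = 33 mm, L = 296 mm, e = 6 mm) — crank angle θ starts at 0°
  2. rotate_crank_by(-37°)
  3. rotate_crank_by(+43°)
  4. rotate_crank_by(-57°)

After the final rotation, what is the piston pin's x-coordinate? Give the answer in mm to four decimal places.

315.0711

set_geometry: r = 33 mm, L = 296 mm, e = 6 mm; θ ← 0°
rotate_crank_by(-37°): θ ← 0° -37° = -37°
rotate_crank_by(+43°): θ ← -37° +43° = 6°
rotate_crank_by(-57°): θ ← 6° -57° = -51°
crank pin P = (r cos θ, r sin θ) = (20.767573, -25.645817)
h = r sin θ − e = -25.645817 − 6 = -31.645817
x = r cos θ + √(L² − h²) = 20.767573 + √(87616.0 − 1001.4577) = 20.767573 + 294.303487 = 315.071060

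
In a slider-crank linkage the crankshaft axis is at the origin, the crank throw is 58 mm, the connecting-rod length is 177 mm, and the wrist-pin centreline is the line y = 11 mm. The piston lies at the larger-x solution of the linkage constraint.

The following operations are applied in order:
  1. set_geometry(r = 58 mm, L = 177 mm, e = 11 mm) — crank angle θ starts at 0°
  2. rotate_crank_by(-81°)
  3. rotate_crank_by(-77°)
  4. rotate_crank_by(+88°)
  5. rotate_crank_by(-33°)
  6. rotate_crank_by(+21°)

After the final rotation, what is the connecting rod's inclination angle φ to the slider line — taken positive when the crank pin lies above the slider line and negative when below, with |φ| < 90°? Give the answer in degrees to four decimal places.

set_geometry: r = 58 mm, L = 177 mm, e = 11 mm; θ ← 0°
rotate_crank_by(-81°): θ ← 0° -81° = -81°
rotate_crank_by(-77°): θ ← -81° -77° = -158°
rotate_crank_by(+88°): θ ← -158° +88° = -70°
rotate_crank_by(-33°): θ ← -70° -33° = -103°
rotate_crank_by(+21°): θ ← -103° +21° = -82°
crank pin P = (r cos θ, r sin θ) = (8.072040, -57.435548)
h = r sin θ − e = -57.435548 − 11 = -68.435548
sin φ = h / L = -68.435548 / 177 = -0.38664151
φ = arcsin(-0.38664151) = -22.745685°

-22.7457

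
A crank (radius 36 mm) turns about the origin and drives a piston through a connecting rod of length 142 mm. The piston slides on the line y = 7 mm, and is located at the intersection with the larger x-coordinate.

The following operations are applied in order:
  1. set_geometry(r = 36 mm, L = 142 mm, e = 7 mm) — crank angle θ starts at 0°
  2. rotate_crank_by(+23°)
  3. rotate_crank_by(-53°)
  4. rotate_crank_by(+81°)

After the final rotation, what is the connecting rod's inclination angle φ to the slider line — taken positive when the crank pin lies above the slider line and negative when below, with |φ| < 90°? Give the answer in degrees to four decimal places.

8.4952

set_geometry: r = 36 mm, L = 142 mm, e = 7 mm; θ ← 0°
rotate_crank_by(+23°): θ ← 0° +23° = 23°
rotate_crank_by(-53°): θ ← 23° -53° = -30°
rotate_crank_by(+81°): θ ← -30° +81° = 51°
crank pin P = (r cos θ, r sin θ) = (22.655534, 27.977255)
h = r sin θ − e = 27.977255 − 7 = 20.977255
sin φ = h / L = 20.977255 / 142 = 0.14772715
φ = arcsin(0.14772715) = 8.495234°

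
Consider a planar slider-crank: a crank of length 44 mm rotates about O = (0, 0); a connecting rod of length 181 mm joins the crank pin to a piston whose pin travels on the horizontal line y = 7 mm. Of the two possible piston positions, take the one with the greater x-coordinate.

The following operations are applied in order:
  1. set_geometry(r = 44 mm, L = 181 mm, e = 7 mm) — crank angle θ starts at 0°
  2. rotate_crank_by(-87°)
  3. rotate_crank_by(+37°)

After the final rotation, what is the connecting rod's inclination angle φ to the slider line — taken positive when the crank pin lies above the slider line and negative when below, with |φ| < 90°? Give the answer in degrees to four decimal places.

set_geometry: r = 44 mm, L = 181 mm, e = 7 mm; θ ← 0°
rotate_crank_by(-87°): θ ← 0° -87° = -87°
rotate_crank_by(+37°): θ ← -87° +37° = -50°
crank pin P = (r cos θ, r sin θ) = (28.282655, -33.705955)
h = r sin θ − e = -33.705955 − 7 = -40.705955
sin φ = h / L = -40.705955 / 181 = -0.22489478
φ = arcsin(-0.22489478) = -12.996691°

-12.9967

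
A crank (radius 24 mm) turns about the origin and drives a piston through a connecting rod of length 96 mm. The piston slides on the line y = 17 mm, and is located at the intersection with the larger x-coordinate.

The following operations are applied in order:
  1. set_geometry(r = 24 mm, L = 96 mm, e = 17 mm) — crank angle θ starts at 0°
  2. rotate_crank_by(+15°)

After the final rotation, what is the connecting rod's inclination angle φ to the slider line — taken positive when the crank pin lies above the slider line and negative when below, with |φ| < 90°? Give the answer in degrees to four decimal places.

set_geometry: r = 24 mm, L = 96 mm, e = 17 mm; θ ← 0°
rotate_crank_by(+15°): θ ← 0° +15° = 15°
crank pin P = (r cos θ, r sin θ) = (23.182220, 6.211657)
h = r sin θ − e = 6.211657 − 17 = -10.788343
sin φ = h / L = -10.788343 / 96 = -0.11237857
φ = arcsin(-0.11237857) = -6.452448°

-6.4524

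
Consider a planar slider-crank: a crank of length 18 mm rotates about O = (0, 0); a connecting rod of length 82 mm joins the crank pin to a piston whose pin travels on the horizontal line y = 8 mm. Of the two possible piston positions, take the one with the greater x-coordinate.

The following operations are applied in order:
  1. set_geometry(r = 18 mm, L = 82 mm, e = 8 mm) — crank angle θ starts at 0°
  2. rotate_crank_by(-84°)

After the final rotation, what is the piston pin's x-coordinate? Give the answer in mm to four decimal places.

79.6833

set_geometry: r = 18 mm, L = 82 mm, e = 8 mm; θ ← 0°
rotate_crank_by(-84°): θ ← 0° -84° = -84°
crank pin P = (r cos θ, r sin θ) = (1.881512, -17.901394)
h = r sin θ − e = -17.901394 − 8 = -25.901394
x = r cos θ + √(L² − h²) = 1.881512 + √(6724.0 − 670.8822) = 1.881512 + 77.801785 = 79.683298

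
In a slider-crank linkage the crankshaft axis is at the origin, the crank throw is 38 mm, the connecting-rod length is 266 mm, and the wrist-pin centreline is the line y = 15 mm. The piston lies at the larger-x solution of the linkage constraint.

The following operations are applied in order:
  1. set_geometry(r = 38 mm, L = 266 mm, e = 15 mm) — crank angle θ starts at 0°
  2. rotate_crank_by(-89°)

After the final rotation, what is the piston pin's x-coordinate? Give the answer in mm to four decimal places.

set_geometry: r = 38 mm, L = 266 mm, e = 15 mm; θ ← 0°
rotate_crank_by(-89°): θ ← 0° -89° = -89°
crank pin P = (r cos θ, r sin θ) = (0.663191, -37.994212)
h = r sin θ − e = -37.994212 − 15 = -52.994212
x = r cos θ + √(L² − h²) = 0.663191 + √(70756.0 − 2808.3865) = 0.663191 + 260.667630 = 261.330822

261.3308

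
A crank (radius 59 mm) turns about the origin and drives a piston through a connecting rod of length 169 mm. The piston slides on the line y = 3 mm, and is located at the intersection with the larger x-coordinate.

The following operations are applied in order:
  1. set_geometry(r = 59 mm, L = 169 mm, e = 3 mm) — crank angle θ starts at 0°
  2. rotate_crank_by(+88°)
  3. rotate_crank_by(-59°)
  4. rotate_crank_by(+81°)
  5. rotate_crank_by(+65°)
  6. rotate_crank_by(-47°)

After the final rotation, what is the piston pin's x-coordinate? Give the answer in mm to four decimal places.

set_geometry: r = 59 mm, L = 169 mm, e = 3 mm; θ ← 0°
rotate_crank_by(+88°): θ ← 0° +88° = 88°
rotate_crank_by(-59°): θ ← 88° -59° = 29°
rotate_crank_by(+81°): θ ← 29° +81° = 110°
rotate_crank_by(+65°): θ ← 110° +65° = 175°
rotate_crank_by(-47°): θ ← 175° -47° = 128°
crank pin P = (r cos θ, r sin θ) = (-36.324027, 46.492634)
h = r sin θ − e = 46.492634 − 3 = 43.492634
x = r cos θ + √(L² − h²) = -36.324027 + √(28561.0 − 1891.6093) = -36.324027 + 163.307657 = 126.983630

126.9836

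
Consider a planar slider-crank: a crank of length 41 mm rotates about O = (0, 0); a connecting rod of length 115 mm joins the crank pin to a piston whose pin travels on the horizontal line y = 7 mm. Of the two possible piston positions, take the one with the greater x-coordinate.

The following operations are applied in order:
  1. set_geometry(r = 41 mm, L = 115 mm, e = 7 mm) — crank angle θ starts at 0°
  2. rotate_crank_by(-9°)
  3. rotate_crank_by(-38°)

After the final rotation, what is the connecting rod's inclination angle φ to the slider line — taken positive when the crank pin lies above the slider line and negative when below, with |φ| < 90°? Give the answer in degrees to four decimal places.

-18.7605

set_geometry: r = 41 mm, L = 115 mm, e = 7 mm; θ ← 0°
rotate_crank_by(-9°): θ ← 0° -9° = -9°
rotate_crank_by(-38°): θ ← -9° -38° = -47°
crank pin P = (r cos θ, r sin θ) = (27.961933, -29.985502)
h = r sin θ − e = -29.985502 − 7 = -36.985502
sin φ = h / L = -36.985502 / 115 = -0.32161306
φ = arcsin(-0.32161306) = -18.760504°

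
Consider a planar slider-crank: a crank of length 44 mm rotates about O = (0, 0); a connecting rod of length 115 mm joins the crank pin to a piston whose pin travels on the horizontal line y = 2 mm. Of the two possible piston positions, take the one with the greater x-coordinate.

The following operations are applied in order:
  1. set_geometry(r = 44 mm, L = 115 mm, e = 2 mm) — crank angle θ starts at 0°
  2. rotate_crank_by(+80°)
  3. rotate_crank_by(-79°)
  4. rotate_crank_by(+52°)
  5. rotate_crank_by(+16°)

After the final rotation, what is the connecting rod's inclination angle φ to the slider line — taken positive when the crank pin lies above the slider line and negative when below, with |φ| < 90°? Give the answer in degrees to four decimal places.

19.8650

set_geometry: r = 44 mm, L = 115 mm, e = 2 mm; θ ← 0°
rotate_crank_by(+80°): θ ← 0° +80° = 80°
rotate_crank_by(-79°): θ ← 80° -79° = 1°
rotate_crank_by(+52°): θ ← 1° +52° = 53°
rotate_crank_by(+16°): θ ← 53° +16° = 69°
crank pin P = (r cos θ, r sin θ) = (15.768190, 41.077539)
h = r sin θ − e = 41.077539 − 2 = 39.077539
sin φ = h / L = 39.077539 / 115 = 0.33980468
φ = arcsin(0.33980468) = 19.864975°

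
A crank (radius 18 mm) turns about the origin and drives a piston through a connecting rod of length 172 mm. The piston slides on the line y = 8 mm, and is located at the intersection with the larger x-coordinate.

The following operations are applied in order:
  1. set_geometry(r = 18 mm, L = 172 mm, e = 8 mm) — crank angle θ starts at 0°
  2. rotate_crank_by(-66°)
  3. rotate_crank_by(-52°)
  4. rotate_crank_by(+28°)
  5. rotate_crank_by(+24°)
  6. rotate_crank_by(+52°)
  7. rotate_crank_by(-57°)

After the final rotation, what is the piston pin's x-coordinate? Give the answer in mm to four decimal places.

set_geometry: r = 18 mm, L = 172 mm, e = 8 mm; θ ← 0°
rotate_crank_by(-66°): θ ← 0° -66° = -66°
rotate_crank_by(-52°): θ ← -66° -52° = -118°
rotate_crank_by(+28°): θ ← -118° +28° = -90°
rotate_crank_by(+24°): θ ← -90° +24° = -66°
rotate_crank_by(+52°): θ ← -66° +52° = -14°
rotate_crank_by(-57°): θ ← -14° -57° = -71°
crank pin P = (r cos θ, r sin θ) = (5.860227, -17.019334)
h = r sin θ − e = -17.019334 − 8 = -25.019334
x = r cos θ + √(L² − h²) = 5.860227 + √(29584.0 − 625.9671) = 5.860227 + 170.170599 = 176.030826

176.0308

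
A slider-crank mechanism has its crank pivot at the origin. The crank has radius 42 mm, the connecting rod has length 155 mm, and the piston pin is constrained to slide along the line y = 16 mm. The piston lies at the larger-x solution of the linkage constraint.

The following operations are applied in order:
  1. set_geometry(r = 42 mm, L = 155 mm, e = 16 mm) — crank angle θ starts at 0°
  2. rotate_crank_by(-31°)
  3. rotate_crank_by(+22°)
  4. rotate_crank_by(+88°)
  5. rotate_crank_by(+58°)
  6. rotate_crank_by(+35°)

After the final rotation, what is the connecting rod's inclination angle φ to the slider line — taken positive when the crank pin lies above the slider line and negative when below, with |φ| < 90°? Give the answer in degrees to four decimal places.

set_geometry: r = 42 mm, L = 155 mm, e = 16 mm; θ ← 0°
rotate_crank_by(-31°): θ ← 0° -31° = -31°
rotate_crank_by(+22°): θ ← -31° +22° = -9°
rotate_crank_by(+88°): θ ← -9° +88° = 79°
rotate_crank_by(+58°): θ ← 79° +58° = 137°
rotate_crank_by(+35°): θ ← 137° +35° = 172°
crank pin P = (r cos θ, r sin θ) = (-41.591259, 5.845270)
h = r sin θ − e = 5.845270 − 16 = -10.154730
sin φ = h / L = -10.154730 / 155 = -0.06551439
φ = arcsin(-0.06551439) = -3.756388°

-3.7564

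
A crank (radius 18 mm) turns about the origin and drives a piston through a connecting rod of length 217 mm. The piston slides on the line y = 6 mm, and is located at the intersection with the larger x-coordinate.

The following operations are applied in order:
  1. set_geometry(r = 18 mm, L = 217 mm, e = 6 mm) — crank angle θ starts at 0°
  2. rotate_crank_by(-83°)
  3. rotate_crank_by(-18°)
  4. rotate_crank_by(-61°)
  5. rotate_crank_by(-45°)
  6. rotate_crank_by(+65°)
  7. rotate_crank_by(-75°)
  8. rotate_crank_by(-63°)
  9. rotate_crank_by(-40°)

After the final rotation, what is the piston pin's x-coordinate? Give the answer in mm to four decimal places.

set_geometry: r = 18 mm, L = 217 mm, e = 6 mm; θ ← 0°
rotate_crank_by(-83°): θ ← 0° -83° = -83°
rotate_crank_by(-18°): θ ← -83° -18° = -101°
rotate_crank_by(-61°): θ ← -101° -61° = -162°
rotate_crank_by(-45°): θ ← -162° -45° = -207°
rotate_crank_by(+65°): θ ← -207° +65° = -142°
rotate_crank_by(-75°): θ ← -142° -75° = -217°
rotate_crank_by(-63°): θ ← -217° -63° = -280°
rotate_crank_by(-40°): θ ← -280° -40° = -320°
crank pin P = (r cos θ, r sin θ) = (13.788800, 11.570177)
h = r sin θ − e = 11.570177 − 6 = 5.570177
x = r cos θ + √(L² − h²) = 13.788800 + √(47089.0 − 31.0269) = 13.788800 + 216.928498 = 230.717298

230.7173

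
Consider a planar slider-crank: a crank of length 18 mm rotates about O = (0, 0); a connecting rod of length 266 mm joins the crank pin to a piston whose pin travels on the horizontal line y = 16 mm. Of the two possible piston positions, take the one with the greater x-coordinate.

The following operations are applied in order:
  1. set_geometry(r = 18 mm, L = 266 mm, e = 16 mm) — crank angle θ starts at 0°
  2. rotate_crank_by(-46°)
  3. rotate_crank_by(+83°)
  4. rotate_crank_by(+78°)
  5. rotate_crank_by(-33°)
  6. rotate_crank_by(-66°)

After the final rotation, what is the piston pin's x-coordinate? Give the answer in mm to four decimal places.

set_geometry: r = 18 mm, L = 266 mm, e = 16 mm; θ ← 0°
rotate_crank_by(-46°): θ ← 0° -46° = -46°
rotate_crank_by(+83°): θ ← -46° +83° = 37°
rotate_crank_by(+78°): θ ← 37° +78° = 115°
rotate_crank_by(-33°): θ ← 115° -33° = 82°
rotate_crank_by(-66°): θ ← 82° -66° = 16°
crank pin P = (r cos θ, r sin θ) = (17.302711, 4.961472)
h = r sin θ − e = 4.961472 − 16 = -11.038528
x = r cos θ + √(L² − h²) = 17.302711 + √(70756.0 − 121.8491) = 17.302711 + 265.770862 = 283.073572

283.0736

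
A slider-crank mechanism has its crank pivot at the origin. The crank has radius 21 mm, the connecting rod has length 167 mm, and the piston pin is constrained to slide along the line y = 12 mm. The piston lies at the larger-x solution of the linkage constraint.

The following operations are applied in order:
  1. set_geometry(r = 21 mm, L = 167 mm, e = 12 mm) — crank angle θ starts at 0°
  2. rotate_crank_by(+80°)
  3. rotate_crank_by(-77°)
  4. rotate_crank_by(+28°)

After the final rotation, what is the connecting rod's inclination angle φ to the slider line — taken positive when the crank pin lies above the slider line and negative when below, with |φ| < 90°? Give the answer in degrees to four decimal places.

-0.4063

set_geometry: r = 21 mm, L = 167 mm, e = 12 mm; θ ← 0°
rotate_crank_by(+80°): θ ← 0° +80° = 80°
rotate_crank_by(-77°): θ ← 80° -77° = 3°
rotate_crank_by(+28°): θ ← 3° +28° = 31°
crank pin P = (r cos θ, r sin θ) = (18.000513, 10.815800)
h = r sin θ − e = 10.815800 − 12 = -1.184200
sin φ = h / L = -1.184200 / 167 = -0.00709102
φ = arcsin(-0.00709102) = -0.406289°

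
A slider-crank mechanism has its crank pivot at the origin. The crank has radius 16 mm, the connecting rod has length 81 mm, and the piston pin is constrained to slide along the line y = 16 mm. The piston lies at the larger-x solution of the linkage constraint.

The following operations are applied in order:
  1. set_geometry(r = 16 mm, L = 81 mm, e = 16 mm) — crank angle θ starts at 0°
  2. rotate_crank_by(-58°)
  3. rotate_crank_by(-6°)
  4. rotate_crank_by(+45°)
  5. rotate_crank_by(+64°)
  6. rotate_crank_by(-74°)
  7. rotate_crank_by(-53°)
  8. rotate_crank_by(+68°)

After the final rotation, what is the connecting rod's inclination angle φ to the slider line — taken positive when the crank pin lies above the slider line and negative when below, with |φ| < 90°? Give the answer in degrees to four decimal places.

-14.2006

set_geometry: r = 16 mm, L = 81 mm, e = 16 mm; θ ← 0°
rotate_crank_by(-58°): θ ← 0° -58° = -58°
rotate_crank_by(-6°): θ ← -58° -6° = -64°
rotate_crank_by(+45°): θ ← -64° +45° = -19°
rotate_crank_by(+64°): θ ← -19° +64° = 45°
rotate_crank_by(-74°): θ ← 45° -74° = -29°
rotate_crank_by(-53°): θ ← -29° -53° = -82°
rotate_crank_by(+68°): θ ← -82° +68° = -14°
crank pin P = (r cos θ, r sin θ) = (15.524732, -3.870750)
h = r sin θ − e = -3.870750 − 16 = -19.870750
sin φ = h / L = -19.870750 / 81 = -0.24531791
φ = arcsin(-0.24531791) = -14.200622°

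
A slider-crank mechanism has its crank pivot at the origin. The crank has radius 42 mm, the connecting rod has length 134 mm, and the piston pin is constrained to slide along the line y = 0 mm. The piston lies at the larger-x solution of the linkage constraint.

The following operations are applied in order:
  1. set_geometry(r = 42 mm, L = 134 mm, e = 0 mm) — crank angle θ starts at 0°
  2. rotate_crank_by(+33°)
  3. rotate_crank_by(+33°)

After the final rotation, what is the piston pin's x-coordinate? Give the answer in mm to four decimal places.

145.4723

set_geometry: r = 42 mm, L = 134 mm, e = 0 mm; θ ← 0°
rotate_crank_by(+33°): θ ← 0° +33° = 33°
rotate_crank_by(+33°): θ ← 33° +33° = 66°
crank pin P = (r cos θ, r sin θ) = (17.082939, 38.368909)
h = r sin θ − e = 38.368909 − 0 = 38.368909
x = r cos θ + √(L² − h²) = 17.082939 + √(17956.0 − 1472.1732) = 17.082939 + 128.389356 = 145.472295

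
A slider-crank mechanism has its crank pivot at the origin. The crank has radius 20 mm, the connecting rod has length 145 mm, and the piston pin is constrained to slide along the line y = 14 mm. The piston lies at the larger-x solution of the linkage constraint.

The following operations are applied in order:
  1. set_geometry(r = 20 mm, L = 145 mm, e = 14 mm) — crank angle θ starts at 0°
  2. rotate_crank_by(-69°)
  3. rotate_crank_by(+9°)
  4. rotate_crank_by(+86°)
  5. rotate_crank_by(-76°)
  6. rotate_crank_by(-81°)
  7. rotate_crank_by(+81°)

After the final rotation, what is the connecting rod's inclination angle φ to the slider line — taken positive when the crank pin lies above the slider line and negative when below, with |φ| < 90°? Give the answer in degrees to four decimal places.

set_geometry: r = 20 mm, L = 145 mm, e = 14 mm; θ ← 0°
rotate_crank_by(-69°): θ ← 0° -69° = -69°
rotate_crank_by(+9°): θ ← -69° +9° = -60°
rotate_crank_by(+86°): θ ← -60° +86° = 26°
rotate_crank_by(-76°): θ ← 26° -76° = -50°
rotate_crank_by(-81°): θ ← -50° -81° = -131°
rotate_crank_by(+81°): θ ← -131° +81° = -50°
crank pin P = (r cos θ, r sin θ) = (12.855752, -15.320889)
h = r sin θ − e = -15.320889 − 14 = -29.320889
sin φ = h / L = -29.320889 / 145 = -0.20221303
φ = arcsin(-0.20221303) = -11.666401°

-11.6664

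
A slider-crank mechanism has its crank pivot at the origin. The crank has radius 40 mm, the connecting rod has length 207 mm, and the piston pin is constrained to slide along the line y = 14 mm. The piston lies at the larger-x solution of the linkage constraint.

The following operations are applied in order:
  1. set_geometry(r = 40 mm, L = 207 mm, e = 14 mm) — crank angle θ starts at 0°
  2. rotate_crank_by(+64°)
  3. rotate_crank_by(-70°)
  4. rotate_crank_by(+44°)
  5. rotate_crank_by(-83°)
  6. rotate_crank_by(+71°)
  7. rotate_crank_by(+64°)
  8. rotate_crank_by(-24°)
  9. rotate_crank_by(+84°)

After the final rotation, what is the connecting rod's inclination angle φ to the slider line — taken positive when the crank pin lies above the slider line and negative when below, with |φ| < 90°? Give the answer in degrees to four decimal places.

set_geometry: r = 40 mm, L = 207 mm, e = 14 mm; θ ← 0°
rotate_crank_by(+64°): θ ← 0° +64° = 64°
rotate_crank_by(-70°): θ ← 64° -70° = -6°
rotate_crank_by(+44°): θ ← -6° +44° = 38°
rotate_crank_by(-83°): θ ← 38° -83° = -45°
rotate_crank_by(+71°): θ ← -45° +71° = 26°
rotate_crank_by(+64°): θ ← 26° +64° = 90°
rotate_crank_by(-24°): θ ← 90° -24° = 66°
rotate_crank_by(+84°): θ ← 66° +84° = 150°
crank pin P = (r cos θ, r sin θ) = (-34.641016, 20.000000)
h = r sin θ − e = 20.000000 − 14 = 6.000000
sin φ = h / L = 6.000000 / 207 = 0.02898551
φ = arcsin(0.02898551) = 1.660980°

1.6610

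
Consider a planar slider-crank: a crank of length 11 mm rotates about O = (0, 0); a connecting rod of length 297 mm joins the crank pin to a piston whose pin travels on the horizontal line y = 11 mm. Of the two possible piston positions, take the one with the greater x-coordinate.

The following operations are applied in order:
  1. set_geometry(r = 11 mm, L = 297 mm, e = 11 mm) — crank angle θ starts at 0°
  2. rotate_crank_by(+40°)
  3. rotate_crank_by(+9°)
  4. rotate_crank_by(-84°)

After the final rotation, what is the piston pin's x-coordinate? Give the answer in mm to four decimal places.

305.5058

set_geometry: r = 11 mm, L = 297 mm, e = 11 mm; θ ← 0°
rotate_crank_by(+40°): θ ← 0° +40° = 40°
rotate_crank_by(+9°): θ ← 40° +9° = 49°
rotate_crank_by(-84°): θ ← 49° -84° = -35°
crank pin P = (r cos θ, r sin θ) = (9.010672, -6.309341)
h = r sin θ − e = -6.309341 − 11 = -17.309341
x = r cos θ + √(L² − h²) = 9.010672 + √(88209.0 − 299.6133) = 9.010672 + 296.495171 = 305.505844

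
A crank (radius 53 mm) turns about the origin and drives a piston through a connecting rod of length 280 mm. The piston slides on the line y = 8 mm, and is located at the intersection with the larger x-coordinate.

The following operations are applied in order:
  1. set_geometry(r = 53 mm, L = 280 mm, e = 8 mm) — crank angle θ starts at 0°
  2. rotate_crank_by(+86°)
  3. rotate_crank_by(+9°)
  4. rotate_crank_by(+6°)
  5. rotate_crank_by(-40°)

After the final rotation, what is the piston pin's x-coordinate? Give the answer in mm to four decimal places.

set_geometry: r = 53 mm, L = 280 mm, e = 8 mm; θ ← 0°
rotate_crank_by(+86°): θ ← 0° +86° = 86°
rotate_crank_by(+9°): θ ← 86° +9° = 95°
rotate_crank_by(+6°): θ ← 95° +6° = 101°
rotate_crank_by(-40°): θ ← 101° -40° = 61°
crank pin P = (r cos θ, r sin θ) = (25.694910, 46.354844)
h = r sin θ − e = 46.354844 − 8 = 38.354844
x = r cos θ + √(L² − h²) = 25.694910 + √(78400.0 − 1471.0941) = 25.694910 + 277.360606 = 303.055516

303.0555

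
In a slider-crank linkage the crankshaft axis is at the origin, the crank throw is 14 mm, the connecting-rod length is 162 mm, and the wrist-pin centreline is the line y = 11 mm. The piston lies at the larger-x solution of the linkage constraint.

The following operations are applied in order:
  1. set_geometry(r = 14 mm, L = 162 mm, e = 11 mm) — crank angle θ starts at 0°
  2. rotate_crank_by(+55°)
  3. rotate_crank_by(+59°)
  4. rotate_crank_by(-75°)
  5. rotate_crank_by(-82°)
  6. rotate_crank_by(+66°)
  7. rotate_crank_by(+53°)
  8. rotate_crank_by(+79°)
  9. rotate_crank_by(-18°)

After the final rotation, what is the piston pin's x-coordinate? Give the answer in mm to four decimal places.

set_geometry: r = 14 mm, L = 162 mm, e = 11 mm; θ ← 0°
rotate_crank_by(+55°): θ ← 0° +55° = 55°
rotate_crank_by(+59°): θ ← 55° +59° = 114°
rotate_crank_by(-75°): θ ← 114° -75° = 39°
rotate_crank_by(-82°): θ ← 39° -82° = -43°
rotate_crank_by(+66°): θ ← -43° +66° = 23°
rotate_crank_by(+53°): θ ← 23° +53° = 76°
rotate_crank_by(+79°): θ ← 76° +79° = 155°
rotate_crank_by(-18°): θ ← 155° -18° = 137°
crank pin P = (r cos θ, r sin θ) = (-10.238952, 9.547977)
h = r sin θ − e = 9.547977 − 11 = -1.452023
x = r cos θ + √(L² − h²) = -10.238952 + √(26244.0 − 2.1084) = -10.238952 + 161.993493 = 151.754541

151.7545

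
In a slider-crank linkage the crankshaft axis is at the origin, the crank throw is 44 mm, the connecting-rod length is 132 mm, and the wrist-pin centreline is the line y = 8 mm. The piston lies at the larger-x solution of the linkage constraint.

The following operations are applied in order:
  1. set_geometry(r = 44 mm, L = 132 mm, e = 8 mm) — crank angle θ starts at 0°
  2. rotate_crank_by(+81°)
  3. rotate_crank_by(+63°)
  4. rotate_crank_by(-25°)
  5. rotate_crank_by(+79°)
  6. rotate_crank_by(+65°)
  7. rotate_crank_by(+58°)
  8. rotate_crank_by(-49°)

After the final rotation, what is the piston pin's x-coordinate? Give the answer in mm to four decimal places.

set_geometry: r = 44 mm, L = 132 mm, e = 8 mm; θ ← 0°
rotate_crank_by(+81°): θ ← 0° +81° = 81°
rotate_crank_by(+63°): θ ← 81° +63° = 144°
rotate_crank_by(-25°): θ ← 144° -25° = 119°
rotate_crank_by(+79°): θ ← 119° +79° = 198°
rotate_crank_by(+65°): θ ← 198° +65° = 263°
rotate_crank_by(+58°): θ ← 263° +58° = 321°
rotate_crank_by(-49°): θ ← 321° -49° = 272°
crank pin P = (r cos θ, r sin θ) = (1.535578, -43.973196)
h = r sin θ − e = -43.973196 − 8 = -51.973196
x = r cos θ + √(L² − h²) = 1.535578 + √(17424.0 − 2701.2131) = 1.535578 + 121.337492 = 122.873069

122.8731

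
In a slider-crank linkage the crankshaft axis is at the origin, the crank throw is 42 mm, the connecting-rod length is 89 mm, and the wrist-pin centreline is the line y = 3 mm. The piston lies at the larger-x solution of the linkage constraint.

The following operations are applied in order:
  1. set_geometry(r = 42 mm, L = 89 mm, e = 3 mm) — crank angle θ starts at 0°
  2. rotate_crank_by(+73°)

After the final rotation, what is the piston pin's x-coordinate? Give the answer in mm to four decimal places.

set_geometry: r = 42 mm, L = 89 mm, e = 3 mm; θ ← 0°
rotate_crank_by(+73°): θ ← 0° +73° = 73°
crank pin P = (r cos θ, r sin θ) = (12.279612, 40.164800)
h = r sin θ − e = 40.164800 − 3 = 37.164800
x = r cos θ + √(L² − h²) = 12.279612 + √(7921.0 − 1381.2223) = 12.279612 + 80.868892 = 93.148503

93.1485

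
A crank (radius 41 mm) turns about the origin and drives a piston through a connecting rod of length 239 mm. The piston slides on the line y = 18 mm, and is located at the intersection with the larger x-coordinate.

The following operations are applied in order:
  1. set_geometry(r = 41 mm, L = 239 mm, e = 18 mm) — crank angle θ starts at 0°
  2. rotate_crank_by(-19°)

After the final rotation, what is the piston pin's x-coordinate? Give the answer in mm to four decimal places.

275.7015

set_geometry: r = 41 mm, L = 239 mm, e = 18 mm; θ ← 0°
rotate_crank_by(-19°): θ ← 0° -19° = -19°
crank pin P = (r cos θ, r sin θ) = (38.766262, -13.348294)
h = r sin θ − e = -13.348294 − 18 = -31.348294
x = r cos θ + √(L² − h²) = 38.766262 + √(57121.0 − 982.7156) = 38.766262 + 236.935190 = 275.701452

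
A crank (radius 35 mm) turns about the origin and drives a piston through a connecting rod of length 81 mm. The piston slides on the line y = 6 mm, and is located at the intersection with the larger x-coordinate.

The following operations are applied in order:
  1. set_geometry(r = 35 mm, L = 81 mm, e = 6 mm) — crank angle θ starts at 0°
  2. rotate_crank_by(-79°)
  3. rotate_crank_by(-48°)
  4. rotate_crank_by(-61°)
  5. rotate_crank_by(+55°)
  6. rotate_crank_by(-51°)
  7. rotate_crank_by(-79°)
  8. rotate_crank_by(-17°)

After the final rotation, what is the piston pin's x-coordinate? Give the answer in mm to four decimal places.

set_geometry: r = 35 mm, L = 81 mm, e = 6 mm; θ ← 0°
rotate_crank_by(-79°): θ ← 0° -79° = -79°
rotate_crank_by(-48°): θ ← -79° -48° = -127°
rotate_crank_by(-61°): θ ← -127° -61° = -188°
rotate_crank_by(+55°): θ ← -188° +55° = -133°
rotate_crank_by(-51°): θ ← -133° -51° = -184°
rotate_crank_by(-79°): θ ← -184° -79° = -263°
rotate_crank_by(-17°): θ ← -263° -17° = -280°
crank pin P = (r cos θ, r sin θ) = (6.077686, 34.468271)
h = r sin θ − e = 34.468271 − 6 = 28.468271
x = r cos θ + √(L² − h²) = 6.077686 + √(6561.0 − 810.4425) = 6.077686 + 75.832431 = 81.910117

81.9101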